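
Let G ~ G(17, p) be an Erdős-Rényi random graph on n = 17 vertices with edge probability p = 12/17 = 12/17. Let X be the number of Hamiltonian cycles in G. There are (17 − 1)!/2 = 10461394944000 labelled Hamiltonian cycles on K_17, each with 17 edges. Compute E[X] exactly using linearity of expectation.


K_17 has (17 − 1)!/2 = 10461394944000 labelled Hamiltonian cycles.
For each such Hamiltonian cycle H, let X_H = 1 if all 17 edges of H are present in G. Then P[X_H = 1] = p^{17} = (12/17)^{17} = 2218611106740436992/827240261886336764177.
By linearity of expectation: E[X] = Σ_H E[X_H] = 10461394944000 · p^{17} = 10461394944000 · 2218611106740436992/827240261886336764177 = 23209767014756651868459368448000/827240261886336764177.
Numerically: E[X] ≈ 2.80569e+10.

E[X] = 10461394944000 · (12/17)^{17} = 23209767014756651868459368448000/827240261886336764177 ≈ 2.80569e+10.


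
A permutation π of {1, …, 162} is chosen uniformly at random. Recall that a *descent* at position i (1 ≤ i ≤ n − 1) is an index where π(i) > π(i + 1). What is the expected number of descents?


Write X = Σ X_I over i = 1, …, 161, with X_I the indicator of one descent.
There are 161 indicators.
For each fixed i, the pair (π(i), π(i+1)) is a uniformly random ordered pair of distinct values from {1, …, 162}; by symmetry P[π(i) > π(i+1)] = 1/2.
By linearity: E[X] = 161 · (1/2) = (162 − 1) · (1/2) = 161/2 ≈ 80.50000.

E[X] = 161/2 = 80.50000.


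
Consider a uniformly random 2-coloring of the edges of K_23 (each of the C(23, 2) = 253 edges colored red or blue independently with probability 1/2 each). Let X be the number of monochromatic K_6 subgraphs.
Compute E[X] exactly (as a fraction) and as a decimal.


Let X = Σ_S X_S over the C(23, 6) = 100947 subsets S of size 6, where X_S = 1 if the K_6 on S is monochromatic.
For a fixed S, the K_6 on S has C(6, 2) = 15 edges. P[all 15 edges red] = (1/2)^15, and likewise for blue, so P[monochromatic] = 2·(1/2)^15 = 2^{1 − 15} = 1/16384.
Summing: E[X] = C(23, 6) · 2^{1 − 15} = 100947 · 1/16384 = 100947/16384.
Numerically: E[X] ≈ 6.161.

E[X] = C(23,6)·2^(1−C(6,2)) = 100947/16384 ≈ 6.161.


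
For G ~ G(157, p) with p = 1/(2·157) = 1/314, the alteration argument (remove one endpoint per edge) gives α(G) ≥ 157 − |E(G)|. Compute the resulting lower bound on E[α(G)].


E[|E(G)|] = C(157, 2)·p = 12246 · (1/314) = 39.
E[α(G)] ≥ n − E[|E(G)|] = 157 − 39 = 118.
Numerically: ≈ 118.0000.
(This is only a lower bound; the true E[α(G)] may be larger.)

E[α(G)] ≥ 118 ≈ 118.0000.


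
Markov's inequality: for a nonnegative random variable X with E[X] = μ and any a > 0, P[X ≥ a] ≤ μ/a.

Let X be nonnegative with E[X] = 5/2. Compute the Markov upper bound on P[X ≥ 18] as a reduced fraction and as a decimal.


μ = E[X] = 5/2, a = 18.
Markov: P[X ≥ 18] ≤ μ/a = (5/2)/18 = 5/36.
Numerically: ≈ 0.13889.
(Since a = 18 > μ = 2.50000, the bound 5/36 is < 1 and informative.)

P[X ≥ 18] ≤ 5/36 ≈ 0.13889.


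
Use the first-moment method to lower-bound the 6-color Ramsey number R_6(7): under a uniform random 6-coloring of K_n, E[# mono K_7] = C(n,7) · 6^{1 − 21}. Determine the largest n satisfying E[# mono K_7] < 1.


We need C(n, 7) · 6^{1 − 21} < 1, i.e. C(n, 7) < 6^{21 − 1} = 3656158440062976.
Check values of n near the boundary:
  n = 567: C(567, 7) = 3601671315933933; 3601671315933933 < 3656158440062976? YES
  n = 568: C(568, 7) = 3646611956239704; 3646611956239704 < 3656158440062976? YES
  n = 569: C(569, 7) = 3692032389858348; 3692032389858348 < 3656158440062976? NO
  n = 570: C(570, 7) = 3737936877831720; 3737936877831720 < 3656158440062976? NO
The largest n with C(n, 7) < 3656158440062976 is n = 568 (where E[X] = 16882462760369/16926659444736 ≈ 0.9974). Hence R_6(7) > 568, i.e. R_6(7) ≥ 569.

Largest n = 568; hence R_6(7) > 568.


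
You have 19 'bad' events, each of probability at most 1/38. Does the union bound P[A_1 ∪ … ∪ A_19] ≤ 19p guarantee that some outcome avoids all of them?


Union bound: P[∪_{i=1}^{19} A_i] ≤ Σ_i P[A_i] ≤ 19·p = 19·(1/38) = 1/2.
Numerically: 1/2 ≈ 0.500.
Is 1/2 < 1? YES.
Since P[∪ A_i] ≤ 1/2 < 1, the complement has P[∩ A_i^c] ≥ 1 − 1/2 = 1/2 > 0, so some outcome avoids every A_i.

19·p = 1/2 ≈ 0.500; existence CERTIFIED by the union bound.


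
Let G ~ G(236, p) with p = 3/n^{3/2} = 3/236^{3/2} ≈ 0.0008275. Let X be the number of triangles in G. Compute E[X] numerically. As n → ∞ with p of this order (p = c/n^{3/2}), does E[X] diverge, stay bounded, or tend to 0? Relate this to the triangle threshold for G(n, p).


Number of potential triangles: C(236, 3) = 2162940.
Each occurs with probability p³ ≈ (0.0008275)³ ≈ 5.665781e-10.
By linearity: E[X] = C(236, 3)·p³ ≈ 2162940 · 5.665781e-10 ≈ 0.0012.
Since α = 3/2 > 1, p = c/n^{3/2} = o(1/n) is below the triangle threshold p ~ 1/n. Asymptotically E[X] ~ (c³/6)·n^{3(1−α)} = (3³/6)·n^{-1.5} → 0, so by Markov's inequality G has no triangles w.h.p.

E[X] ≈ 0.0012; in regime p = Θ(1/n^{3/2}) E[X] tends to 0 (below the triangle threshold p ~ 1/n).


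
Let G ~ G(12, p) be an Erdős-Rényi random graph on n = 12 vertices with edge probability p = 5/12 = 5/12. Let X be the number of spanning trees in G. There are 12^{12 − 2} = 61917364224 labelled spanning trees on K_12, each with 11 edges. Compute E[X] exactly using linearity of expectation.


K_12 has 12^{12 − 2} = 61917364224 labelled spanning trees.
For each such spanning tree H, let X_H = 1 if all 11 edges of H are present in G. Then P[X_H = 1] = p^{11} = (5/12)^{11} = 48828125/743008370688.
By linearity: E[X] = Σ_H E[X_H] = 61917364224 · p^{11} = 61917364224 · 48828125/743008370688 = 48828125/12.
Numerically: E[X] ≈ 4.069e+06.

E[X] = 61917364224 · (5/12)^{11} = 48828125/12 ≈ 4.069e+06.


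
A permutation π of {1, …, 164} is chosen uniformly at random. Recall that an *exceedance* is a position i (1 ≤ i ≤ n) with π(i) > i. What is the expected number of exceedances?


Write X = Σ_{i=1}^{164} X_i, where X_i = 1_{π(i) > i}.
For each fixed i, π(i) is uniform over {1, …, 164} (marginal of a uniform permutation), so P[π(i) > i] = (n − i)/n. Summing: Σ_{i=1}^{164} (n − i)/n = (0 + 1 + … + 163)/164 = 164(164 − 1)/(2·164) = (164 − 1)/2.
Hence E[X] = Σ_{i=1}^{164} (164 − i)/164 = 163/2 ≈ 81.5000.

E[X] = 163/2 = 81.5000.


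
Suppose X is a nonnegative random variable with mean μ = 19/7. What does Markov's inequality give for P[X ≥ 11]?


μ = E[X] = 19/7, a = 11.
Markov: P[X ≥ 11] ≤ μ/a = (19/7)/11 = 19/77.
Numerically: ≈ 0.24675.
(Since a = 11 > μ = 2.71429, the bound 19/77 is < 1 and informative.)

P[X ≥ 11] ≤ 19/77 ≈ 0.24675.


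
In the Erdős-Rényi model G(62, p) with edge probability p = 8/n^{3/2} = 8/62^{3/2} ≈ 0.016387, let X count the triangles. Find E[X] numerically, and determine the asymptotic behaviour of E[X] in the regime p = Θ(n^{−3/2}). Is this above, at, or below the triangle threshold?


Number of potential triangles: C(62, 3) = 37820.
Each occurs with probability p³ ≈ (0.016387)³ ≈ 4.4005540e-06.
By linearity: E[X] = C(62, 3)·p³ ≈ 37820 · 4.4005540e-06 ≈ 0.16643.
Since α = 3/2 > 1, p = c/n^{3/2} = o(1/n) is below the triangle threshold p ~ 1/n. Asymptotically E[X] ~ (c³/6)·n^{3(1−α)} = (8³/6)·n^{-1.5} → 0, so by Markov's inequality G has no triangles w.h.p.

E[X] ≈ 0.16643; in regime p = Θ(1/n^{3/2}) E[X] tends to 0 (below the triangle threshold p ~ 1/n).


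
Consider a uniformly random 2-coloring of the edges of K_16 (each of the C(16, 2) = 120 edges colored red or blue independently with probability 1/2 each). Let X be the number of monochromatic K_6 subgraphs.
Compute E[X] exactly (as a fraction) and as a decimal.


Let X = Σ_S X_S over the C(16, 6) = 8008 subsets S of size 6, where X_S = 1 if the K_6 on S is monochromatic.
For a fixed S, the K_6 on S has C(6, 2) = 15 edges. P[all 15 edges red] = (1/2)^15, and likewise for blue, so P[monochromatic] = 2·(1/2)^15 = 2^{1 − 15} = 1/16384.
By linearity: E[X] = C(16, 6) · 2^{1 − 15} = 8008 · 1/16384 = 1001/2048.
Numerically: E[X] ≈ 0.488770.

E[X] = C(16,6)·2^(1−C(6,2)) = 1001/2048 ≈ 0.488770.


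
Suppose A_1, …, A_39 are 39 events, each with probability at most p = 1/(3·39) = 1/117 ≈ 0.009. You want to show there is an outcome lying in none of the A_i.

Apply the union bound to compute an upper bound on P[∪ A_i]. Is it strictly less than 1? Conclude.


Union bound: P[∪_{i=1}^{39} A_i] ≤ Σ_i P[A_i] ≤ 39·p = 39·(1/117) = 1/3.
Numerically: 1/3 ≈ 0.333.
Is 1/3 < 1? YES.
Since P[∪ A_i] ≤ 1/3 < 1, the complement has P[∩ A_i^c] ≥ 1 − 1/3 = 2/3 > 0, so some outcome avoids every A_i.

39·p = 1/3 ≈ 0.333; existence CERTIFIED by the union bound.


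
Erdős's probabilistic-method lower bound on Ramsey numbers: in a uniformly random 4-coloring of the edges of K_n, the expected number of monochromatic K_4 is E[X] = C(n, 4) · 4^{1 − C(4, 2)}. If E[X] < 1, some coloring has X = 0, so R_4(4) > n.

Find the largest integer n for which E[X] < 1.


We need C(n, 4) · 4^{1 − 6} < 1, i.e. C(n, 4) < 4^{6 − 1} = 1024.
Check values of n near the boundary:
  n = 9: C(9, 4) = 126; 126 < 1024? YES
  n = 10: C(10, 4) = 210; 210 < 1024? YES
  n = 11: C(11, 4) = 330; 330 < 1024? YES
  n = 12: C(12, 4) = 495; 495 < 1024? YES
  n = 13: C(13, 4) = 715; 715 < 1024? YES
  n = 14: C(14, 4) = 1001; 1001 < 1024? YES
  n = 15: C(15, 4) = 1365; 1365 < 1024? NO
  n = 16: C(16, 4) = 1820; 1820 < 1024? NO
  n = 17: C(17, 4) = 2380; 2380 < 1024? NO
The largest n with C(n, 4) < 1024 is n = 14 (where E[X] = 1001/1024 ≈ 0.9775). Hence R_4(4) > 14, i.e. R_4(4) ≥ 15.

Largest n = 14; hence R_4(4) > 14.


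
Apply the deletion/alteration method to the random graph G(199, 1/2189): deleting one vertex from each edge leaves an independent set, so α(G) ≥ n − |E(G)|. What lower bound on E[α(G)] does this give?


E[|E(G)|] = C(199, 2)·p = 19701 · (1/2189) = 9.
E[α(G)] ≥ n − E[|E(G)|] = 199 − 9 = 190.
Numerically: ≈ 190.000000.
(This is only a lower bound; the true E[α(G)] may be larger.)

E[α(G)] ≥ 190 ≈ 190.000000.


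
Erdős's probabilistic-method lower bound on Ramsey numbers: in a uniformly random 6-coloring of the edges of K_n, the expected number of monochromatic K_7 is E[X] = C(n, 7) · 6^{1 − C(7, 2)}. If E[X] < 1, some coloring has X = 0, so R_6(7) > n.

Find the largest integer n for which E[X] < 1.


We need C(n, 7) · 6^{1 − 21} < 1, i.e. C(n, 7) < 6^{21 − 1} = 3656158440062976.
Check values of n near the boundary:
  n = 566: C(566, 7) = 3557206237959440; 3557206237959440 < 3656158440062976? YES
  n = 567: C(567, 7) = 3601671315933933; 3601671315933933 < 3656158440062976? YES
  n = 568: C(568, 7) = 3646611956239704; 3646611956239704 < 3656158440062976? YES
  n = 569: C(569, 7) = 3692032389858348; 3692032389858348 < 3656158440062976? NO
  n = 570: C(570, 7) = 3737936877831720; 3737936877831720 < 3656158440062976? NO
  n = 571: C(571, 7) = 3784329711421830; 3784329711421830 < 3656158440062976? NO
The largest n with C(n, 7) < 3656158440062976 is n = 568 (where E[X] = 16882462760369/16926659444736 ≈ 0.9973889). Hence R_6(7) > 568, i.e. R_6(7) ≥ 569.

Largest n = 568; hence R_6(7) > 568.


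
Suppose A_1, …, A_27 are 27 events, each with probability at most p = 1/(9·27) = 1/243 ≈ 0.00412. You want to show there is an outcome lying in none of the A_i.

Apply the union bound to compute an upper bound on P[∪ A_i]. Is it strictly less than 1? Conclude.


Union bound: P[∪_{i=1}^{27} A_i] ≤ Σ_i P[A_i] ≤ 27·p = 27·(1/243) = 1/9.
Numerically: 1/9 ≈ 0.11111.
Is 1/9 < 1? YES.
Since P[∪ A_i] ≤ 1/9 < 1, the complement has P[∩ A_i^c] ≥ 1 − 1/9 = 8/9 > 0, so some outcome avoids every A_i.

27·p = 1/9 ≈ 0.11111; existence CERTIFIED by the union bound.


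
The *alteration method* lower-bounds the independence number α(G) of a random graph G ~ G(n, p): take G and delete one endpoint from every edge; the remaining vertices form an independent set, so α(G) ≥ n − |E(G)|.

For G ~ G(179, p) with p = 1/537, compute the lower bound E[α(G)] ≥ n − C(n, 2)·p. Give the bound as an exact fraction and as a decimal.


E[|E(G)|] = C(179, 2)·p = 15931 · (1/537) = 89/3.
E[α(G)] ≥ n − E[|E(G)|] = 179 − 89/3 = 448/3.
Numerically: ≈ 149.333.
(This is only a lower bound; the true E[α(G)] may be larger.)

E[α(G)] ≥ 448/3 ≈ 149.333.


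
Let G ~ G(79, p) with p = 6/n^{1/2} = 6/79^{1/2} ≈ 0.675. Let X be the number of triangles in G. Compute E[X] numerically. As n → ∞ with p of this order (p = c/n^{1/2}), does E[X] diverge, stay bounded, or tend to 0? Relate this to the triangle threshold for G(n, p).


Number of potential triangles: C(79, 3) = 79079.
Each occurs with probability p³ ≈ (0.675)³ ≈ 3.07619e-01.
By linearity: E[X] = C(79, 3)·p³ ≈ 79079 · 3.07619e-01 ≈ 24326.201.
Since α = 1/2 < 1, p = c/n^{1/2} ≫ 1/n is above the triangle threshold p ~ 1/n. Asymptotically E[X] ~ (c³/6)·n^{3(1−α)} = (6³/6)·n^{1.5} → ∞; triangles are abundant w.h.p.

E[X] ≈ 24326.201; in regime p = Θ(1/n^{1/2}) E[X] diverges (above the triangle threshold p ~ 1/n).


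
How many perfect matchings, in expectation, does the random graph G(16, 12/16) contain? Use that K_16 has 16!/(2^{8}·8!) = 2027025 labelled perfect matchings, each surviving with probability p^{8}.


K_16 has 16!/(2^{8}·8!) = 2027025 labelled perfect matchings.
For each such perfect matching H, let X_H = 1 if all 8 edges of H are present in G. Then P[X_H = 1] = p^{8} = (3/4)^{8} = 6561/65536.
By linearity: E[X] = Σ_H E[X_H] = 2027025 · p^{8} = 2027025 · 6561/65536 = 13299311025/65536.
Numerically: E[X] ≈ 2.029e+05.

E[X] = 2027025 · (3/4)^{8} = 13299311025/65536 ≈ 2.029e+05.


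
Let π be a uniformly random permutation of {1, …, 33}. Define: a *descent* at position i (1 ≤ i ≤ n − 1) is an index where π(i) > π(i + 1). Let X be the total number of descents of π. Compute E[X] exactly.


Write X = Σ X_I over i = 1, …, 32, with X_I the indicator of one descent.
There are 32 indicators.
For each fixed i, the pair (π(i), π(i+1)) is a uniformly random ordered pair of distinct values from {1, …, 33}; by symmetry P[π(i) > π(i+1)] = 1/2.
By linearity: E[X] = 32 · (1/2) = (33 − 1) · (1/2) = 16 ≈ 16.000.

E[X] = 16 = 16.000.


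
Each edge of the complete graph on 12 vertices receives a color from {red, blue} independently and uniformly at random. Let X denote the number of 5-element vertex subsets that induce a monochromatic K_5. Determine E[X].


Let X = Σ_S X_S over the C(12, 5) = 792 subsets S of size 5, where X_S = 1 if the K_5 on S is monochromatic.
For a fixed S, the K_5 on S has C(5, 2) = 10 edges. P[all 10 edges red] = (1/2)^10, and likewise for blue, so P[monochromatic] = 2·(1/2)^10 = 2^{1 − 10} = 1/512.
By linearity of expectation: E[X] = C(12, 5) · 2^{1 − 10} = 792 · 1/512 = 99/64.
Numerically: E[X] ≈ 1.5469.

E[X] = C(12,5)·2^(1−C(5,2)) = 99/64 ≈ 1.5469.


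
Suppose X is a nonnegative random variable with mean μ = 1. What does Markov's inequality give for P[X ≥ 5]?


μ = E[X] = 1, a = 5.
Markov: P[X ≥ 5] ≤ μ/a = (1)/5 = 1/5.
Numerically: ≈ 0.2000.
(Since a = 5 > μ = 1.0000, the bound 1/5 is < 1 and informative.)

P[X ≥ 5] ≤ 1/5 ≈ 0.2000.


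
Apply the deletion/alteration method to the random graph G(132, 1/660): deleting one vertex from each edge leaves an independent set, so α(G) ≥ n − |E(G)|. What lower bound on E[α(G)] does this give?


E[|E(G)|] = C(132, 2)·p = 8646 · (1/660) = 131/10.
E[α(G)] ≥ n − E[|E(G)|] = 132 − 131/10 = 1189/10.
Numerically: ≈ 118.900.
(This is only a lower bound; the true E[α(G)] may be larger.)

E[α(G)] ≥ 1189/10 ≈ 118.900.


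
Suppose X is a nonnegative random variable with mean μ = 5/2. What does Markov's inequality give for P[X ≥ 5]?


μ = E[X] = 5/2, a = 5.
Markov: P[X ≥ 5] ≤ μ/a = (5/2)/5 = 1/2.
Numerically: ≈ 0.500.
(Since a = 5 > μ = 2.500, the bound 1/2 is < 1 and informative.)

P[X ≥ 5] ≤ 1/2 ≈ 0.500.


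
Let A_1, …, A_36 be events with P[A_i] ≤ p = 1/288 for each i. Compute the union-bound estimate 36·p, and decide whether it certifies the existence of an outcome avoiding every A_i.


Union bound: P[∪_{i=1}^{36} A_i] ≤ Σ_i P[A_i] ≤ 36·p = 36·(1/288) = 1/8.
Numerically: 1/8 ≈ 0.12500.
Is 1/8 < 1? YES.
Since P[∪ A_i] ≤ 1/8 < 1, the complement has P[∩ A_i^c] ≥ 1 − 1/8 = 7/8 > 0, so some outcome avoids every A_i.

36·p = 1/8 ≈ 0.12500; existence CERTIFIED by the union bound.


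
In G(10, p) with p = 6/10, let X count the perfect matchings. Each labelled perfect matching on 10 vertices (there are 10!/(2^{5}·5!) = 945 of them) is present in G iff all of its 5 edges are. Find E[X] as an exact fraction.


K_10 has 10!/(2^{5}·5!) = 945 labelled perfect matchings.
For each such perfect matching H, let X_H = 1 if all 5 edges of H are present in G. Then P[X_H = 1] = p^{5} = (3/5)^{5} = 243/3125.
By linearity of expectation: E[X] = Σ_H E[X_H] = 945 · p^{5} = 945 · 243/3125 = 45927/625.
Numerically: E[X] ≈ 73.483.

E[X] = 945 · (3/5)^{5} = 45927/625 ≈ 73.483.


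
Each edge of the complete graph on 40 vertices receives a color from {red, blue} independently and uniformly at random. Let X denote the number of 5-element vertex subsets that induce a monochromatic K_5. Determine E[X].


Let X = Σ_S X_S over the C(40, 5) = 658008 subsets S of size 5, where X_S = 1 if the K_5 on S is monochromatic.
For a fixed S, the K_5 on S has C(5, 2) = 10 edges. P[all 10 edges red] = (1/2)^10, and likewise for blue, so P[monochromatic] = 2·(1/2)^10 = 2^{1 − 10} = 1/512.
By linearity of expectation: E[X] = C(40, 5) · 2^{1 − 10} = 658008 · 1/512 = 82251/64.
Numerically: E[X] ≈ 1285.1719.

E[X] = C(40,5)·2^(1−C(5,2)) = 82251/64 ≈ 1285.1719.


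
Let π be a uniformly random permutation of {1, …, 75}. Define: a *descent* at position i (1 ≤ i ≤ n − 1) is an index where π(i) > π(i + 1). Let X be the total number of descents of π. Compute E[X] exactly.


Write X = Σ X_I over i = 1, …, 74, with X_I the indicator of one descent.
There are 74 indicators.
For each fixed i, the pair (π(i), π(i+1)) is a uniformly random ordered pair of distinct values from {1, …, 75}; by symmetry P[π(i) > π(i+1)] = 1/2.
By linearity: E[X] = 74 · (1/2) = (75 − 1) · (1/2) = 37 ≈ 37.00000.

E[X] = 37 = 37.00000.


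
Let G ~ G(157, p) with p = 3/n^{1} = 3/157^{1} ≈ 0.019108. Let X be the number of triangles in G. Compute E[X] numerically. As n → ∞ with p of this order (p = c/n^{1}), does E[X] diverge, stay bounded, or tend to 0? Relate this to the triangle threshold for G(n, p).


Number of potential triangles: C(157, 3) = 632710.
Each occurs with probability p³ ≈ (0.019108)³ ≈ 6.9769371e-06.
By linearity: E[X] = C(157, 3)·p³ ≈ 632710 · 6.9769371e-06 ≈ 4.41438.
Here α = 1, so p = 3/n is exactly at the triangle threshold p ~ 1/n. Asymptotically E[X] → c³/6 = 3³/6 = 9/2 ≈ 4.50000, a bounded constant. In this regime the triangle count is asymptotically Poisson(c³/6).

E[X] ≈ 4.41438; in regime p = Θ(1/n^{1}) E[X] stays bounded (at the triangle threshold p ~ 1/n).


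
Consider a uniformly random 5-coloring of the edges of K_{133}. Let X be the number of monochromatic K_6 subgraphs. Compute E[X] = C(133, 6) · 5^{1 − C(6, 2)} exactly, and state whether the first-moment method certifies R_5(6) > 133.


E[X] = C(133, 6) · 5^{1 − 15} = 6856577728 · 5^{−14} = 6856577728/6103515625.
As a reduced fraction: E[X] = 6856577728/6103515625 ≈ 1.123382.
Is E[X] < 1? NO.
Since E[X] ≥ 1, the first-moment bound is inconclusive at n = 133; it does NOT by itself certify R_5(6) > 133.

E[X] = 6856577728/6103515625 ≈ 1.123382; E[X] ≥ 1; first-moment method inconclusive here.


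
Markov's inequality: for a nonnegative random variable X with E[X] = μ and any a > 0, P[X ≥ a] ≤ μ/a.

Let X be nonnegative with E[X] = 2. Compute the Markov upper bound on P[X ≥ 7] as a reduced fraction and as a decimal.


μ = E[X] = 2, a = 7.
Markov: P[X ≥ 7] ≤ μ/a = (2)/7 = 2/7.
Numerically: ≈ 0.286.
(Since a = 7 > μ = 2.000, the bound 2/7 is < 1 and informative.)

P[X ≥ 7] ≤ 2/7 ≈ 0.286.


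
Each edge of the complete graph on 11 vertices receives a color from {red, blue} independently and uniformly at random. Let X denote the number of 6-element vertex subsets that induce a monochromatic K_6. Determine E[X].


Let X = Σ_S X_S over the C(11, 6) = 462 subsets S of size 6, where X_S = 1 if the K_6 on S is monochromatic.
For a fixed S, the K_6 on S has C(6, 2) = 15 edges. P[all 15 edges red] = (1/2)^15, and likewise for blue, so P[monochromatic] = 2·(1/2)^15 = 2^{1 − 15} = 1/16384.
Summing: E[X] = C(11, 6) · 2^{1 − 15} = 462 · 1/16384 = 231/8192.
Numerically: E[X] ≈ 0.0282.

E[X] = C(11,6)·2^(1−C(6,2)) = 231/8192 ≈ 0.0282.


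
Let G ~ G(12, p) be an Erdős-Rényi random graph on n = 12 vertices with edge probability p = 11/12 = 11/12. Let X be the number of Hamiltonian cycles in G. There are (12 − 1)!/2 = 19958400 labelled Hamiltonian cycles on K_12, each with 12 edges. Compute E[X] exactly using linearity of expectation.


K_12 has (12 − 1)!/2 = 19958400 labelled Hamiltonian cycles.
For each such Hamiltonian cycle H, let X_H = 1 if all 12 edges of H are present in G. Then P[X_H = 1] = p^{12} = (11/12)^{12} = 3138428376721/8916100448256.
By linearity of expectation: E[X] = Σ_H E[X_H] = 19958400 · p^{12} = 19958400 · 3138428376721/8916100448256 = 6041474625187925/859963392.
Numerically: E[X] ≈ 7.025e+06.

E[X] = 19958400 · (11/12)^{12} = 6041474625187925/859963392 ≈ 7.025e+06.


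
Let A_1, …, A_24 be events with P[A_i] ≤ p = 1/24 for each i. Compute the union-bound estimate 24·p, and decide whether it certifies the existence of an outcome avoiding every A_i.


Union bound: P[∪_{i=1}^{24} A_i] ≤ Σ_i P[A_i] ≤ 24·p = 24·(1/24) = 1.
Numerically: 1 ≈ 1.0000000.
Is 1 < 1? NO.
Since the bound 1 is ≥ 1, the union bound is uninformative here; it does NOT by itself certify existence.

24·p = 1 ≈ 1.0000000; existence NOT certified by the union bound.


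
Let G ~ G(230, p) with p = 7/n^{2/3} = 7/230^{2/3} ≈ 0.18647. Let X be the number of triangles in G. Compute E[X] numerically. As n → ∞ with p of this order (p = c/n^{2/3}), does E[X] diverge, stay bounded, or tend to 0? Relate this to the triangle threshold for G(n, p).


Number of potential triangles: C(230, 3) = 2001460.
Each occurs with probability p³ ≈ (0.18647)³ ≈ 6.4839319e-03.
By linearity: E[X] = C(230, 3)·p³ ≈ 2001460 · 6.4839319e-03 ≈ 12977.33043.
Since α = 2/3 < 1, p = c/n^{2/3} ≫ 1/n is above the triangle threshold p ~ 1/n. Asymptotically E[X] ~ (c³/6)·n^{3(1−α)} = (7³/6)·n^{1} → ∞; triangles are abundant w.h.p.

E[X] ≈ 12977.33043; in regime p = Θ(1/n^{2/3}) E[X] diverges (above the triangle threshold p ~ 1/n).


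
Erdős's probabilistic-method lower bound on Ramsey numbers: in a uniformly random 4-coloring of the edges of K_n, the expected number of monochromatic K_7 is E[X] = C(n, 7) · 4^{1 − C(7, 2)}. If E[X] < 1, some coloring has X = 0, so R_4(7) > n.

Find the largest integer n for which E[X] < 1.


We need C(n, 7) · 4^{1 − 21} < 1, i.e. C(n, 7) < 4^{21 − 1} = 1099511627776.
Check values of n near the boundary:
  n = 176: C(176, 7) = 919790691600; 919790691600 < 1099511627776? YES
  n = 177: C(177, 7) = 957664425960; 957664425960 < 1099511627776? YES
  n = 178: C(178, 7) = 996867063280; 996867063280 < 1099511627776? YES
  n = 179: C(179, 7) = 1037437234460; 1037437234460 < 1099511627776? YES
  n = 180: C(180, 7) = 1079414463600; 1079414463600 < 1099511627776? YES
  n = 181: C(181, 7) = 1122839183400; 1122839183400 < 1099511627776? NO
  n = 182: C(182, 7) = 1167752750736; 1167752750736 < 1099511627776? NO
  n = 183: C(183, 7) = 1214197462413; 1214197462413 < 1099511627776? NO
The largest n with C(n, 7) < 1099511627776 is n = 180 (where E[X] = 67463403975/68719476736 ≈ 0.982). Hence R_4(7) > 180, i.e. R_4(7) ≥ 181.

Largest n = 180; hence R_4(7) > 180.


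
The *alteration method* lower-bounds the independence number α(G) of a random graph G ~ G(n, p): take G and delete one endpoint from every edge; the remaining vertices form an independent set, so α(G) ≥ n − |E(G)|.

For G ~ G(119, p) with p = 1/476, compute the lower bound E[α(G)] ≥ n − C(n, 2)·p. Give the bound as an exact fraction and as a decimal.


E[|E(G)|] = C(119, 2)·p = 7021 · (1/476) = 59/4.
E[α(G)] ≥ n − E[|E(G)|] = 119 − 59/4 = 417/4.
Numerically: ≈ 104.2500.
(This is only a lower bound; the true E[α(G)] may be larger.)

E[α(G)] ≥ 417/4 ≈ 104.2500.


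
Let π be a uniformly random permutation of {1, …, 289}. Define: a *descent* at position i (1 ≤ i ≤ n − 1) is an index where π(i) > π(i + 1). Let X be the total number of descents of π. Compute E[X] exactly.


Write X = Σ X_I over i = 1, …, 288, with X_I the indicator of one descent.
There are 288 indicators.
For each fixed i, the pair (π(i), π(i+1)) is a uniformly random ordered pair of distinct values from {1, …, 289}; by symmetry P[π(i) > π(i+1)] = 1/2.
By linearity: E[X] = 288 · (1/2) = (289 − 1) · (1/2) = 144 ≈ 144.00000.

E[X] = 144 = 144.00000.


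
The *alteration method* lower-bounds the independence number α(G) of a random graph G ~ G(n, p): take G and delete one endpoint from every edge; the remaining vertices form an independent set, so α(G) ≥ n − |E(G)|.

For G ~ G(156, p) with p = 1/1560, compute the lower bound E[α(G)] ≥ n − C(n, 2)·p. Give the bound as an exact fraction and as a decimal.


E[|E(G)|] = C(156, 2)·p = 12090 · (1/1560) = 31/4.
E[α(G)] ≥ n − E[|E(G)|] = 156 − 31/4 = 593/4.
Numerically: ≈ 148.2500.
(This is only a lower bound; the true E[α(G)] may be larger.)

E[α(G)] ≥ 593/4 ≈ 148.2500.


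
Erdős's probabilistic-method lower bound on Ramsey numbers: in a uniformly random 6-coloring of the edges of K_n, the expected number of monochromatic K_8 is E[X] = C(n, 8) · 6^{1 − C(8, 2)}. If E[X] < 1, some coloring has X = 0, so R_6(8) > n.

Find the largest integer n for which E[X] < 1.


We need C(n, 8) · 6^{1 − 28} < 1, i.e. C(n, 8) < 6^{28 − 1} = 1023490369077469249536.
Check values of n near the boundary:
  n = 1590: C(1590, 8) = 995397314198933813310; 995397314198933813310 < 1023490369077469249536? YES
  n = 1591: C(1591, 8) = 1000427749141189953870; 1000427749141189953870 < 1023490369077469249536? YES
  n = 1592: C(1592, 8) = 1005480414540892933435; 1005480414540892933435 < 1023490369077469249536? YES
  n = 1593: C(1593, 8) = 1010555394551193970323; 1010555394551193970323 < 1023490369077469249536? YES
  n = 1594: C(1594, 8) = 1015652773590544255167; 1015652773590544255167 < 1023490369077469249536? YES
  n = 1595: C(1595, 8) = 1020772636343363633895; 1020772636343363633895 < 1023490369077469249536? YES
  n = 1596: C(1596, 8) = 1025915067760710553965; 1025915067760710553965 < 1023490369077469249536? NO
  n = 1597: C(1597, 8) = 1031080153060953275445; 1031080153060953275445 < 1023490369077469249536? NO
  n = 1598: C(1598, 8) = 1036267977730442348529; 1036267977730442348529 < 1023490369077469249536? NO
The largest n with C(n, 8) < 1023490369077469249536 is n = 1595 (where E[X] = 113419181815929292655/113721152119718805504 ≈ 0.9973). Hence R_6(8) > 1595, i.e. R_6(8) ≥ 1596.

Largest n = 1595; hence R_6(8) > 1595.


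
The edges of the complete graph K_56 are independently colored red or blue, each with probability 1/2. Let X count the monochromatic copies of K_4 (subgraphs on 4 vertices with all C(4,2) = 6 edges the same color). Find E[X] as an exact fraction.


Let X = Σ_S X_S over the C(56, 4) = 367290 subsets S of size 4, where X_S = 1 if the K_4 on S is monochromatic.
For a fixed S, the K_4 on S has C(4, 2) = 6 edges. P[all 6 edges red] = (1/2)^6, and likewise for blue, so P[monochromatic] = 2·(1/2)^6 = 2^{1 − 6} = 1/32.
By linearity of expectation: E[X] = C(56, 4) · 2^{1 − 6} = 367290 · 1/32 = 183645/16.
Numerically: E[X] ≈ 11477.8125.

E[X] = C(56,4)·2^(1−C(4,2)) = 183645/16 ≈ 11477.8125.


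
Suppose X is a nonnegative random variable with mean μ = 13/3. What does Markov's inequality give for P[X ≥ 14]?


μ = E[X] = 13/3, a = 14.
Markov: P[X ≥ 14] ≤ μ/a = (13/3)/14 = 13/42.
Numerically: ≈ 0.30952.
(Since a = 14 > μ = 4.33333, the bound 13/42 is < 1 and informative.)

P[X ≥ 14] ≤ 13/42 ≈ 0.30952.


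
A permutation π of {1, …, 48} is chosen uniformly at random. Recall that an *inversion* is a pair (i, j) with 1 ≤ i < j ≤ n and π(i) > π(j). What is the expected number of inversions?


Write X = Σ X_I over the C(48, 2) = 1128 pairs i < j, with X_I the indicator of one inversion.
There are 1128 indicators.
For each fixed pair i < j, the values π(i) and π(j) are two distinct elements of {1, …, 48} in uniformly random order; by symmetry P[π(i) > π(j)] = 1/2.
By linearity: E[X] = 1128 · (1/2) = C(48, 2) · (1/2) = 1128/2 = 564 ≈ 564.0000.

E[X] = 564 = 564.0000.


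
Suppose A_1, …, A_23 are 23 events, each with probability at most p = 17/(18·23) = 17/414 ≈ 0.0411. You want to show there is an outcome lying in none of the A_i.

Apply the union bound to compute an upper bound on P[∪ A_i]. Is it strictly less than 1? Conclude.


Union bound: P[∪_{i=1}^{23} A_i] ≤ Σ_i P[A_i] ≤ 23·p = 23·(17/414) = 17/18.
Numerically: 17/18 ≈ 0.9444.
Is 17/18 < 1? YES.
Since P[∪ A_i] ≤ 17/18 < 1, the complement has P[∩ A_i^c] ≥ 1 − 17/18 = 1/18 > 0, so some outcome avoids every A_i.

23·p = 17/18 ≈ 0.9444; existence CERTIFIED by the union bound.


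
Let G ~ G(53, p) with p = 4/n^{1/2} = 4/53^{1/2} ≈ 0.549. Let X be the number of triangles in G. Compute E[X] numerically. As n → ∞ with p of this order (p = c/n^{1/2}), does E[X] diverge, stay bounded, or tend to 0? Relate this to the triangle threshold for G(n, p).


Number of potential triangles: C(53, 3) = 23426.
Each occurs with probability p³ ≈ (0.549)³ ≈ 1.65869e-01.
By linearity: E[X] = C(53, 3)·p³ ≈ 23426 · 1.65869e-01 ≈ 3885.656.
Since α = 1/2 < 1, p = c/n^{1/2} ≫ 1/n is above the triangle threshold p ~ 1/n. Asymptotically E[X] ~ (c³/6)·n^{3(1−α)} = (4³/6)·n^{1.5} → ∞; triangles are abundant w.h.p.

E[X] ≈ 3885.656; in regime p = Θ(1/n^{1/2}) E[X] diverges (above the triangle threshold p ~ 1/n).


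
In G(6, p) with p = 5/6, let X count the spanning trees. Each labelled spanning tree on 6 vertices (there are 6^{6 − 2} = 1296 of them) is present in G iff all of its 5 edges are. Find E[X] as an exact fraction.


K_6 has 6^{6 − 2} = 1296 labelled spanning trees.
For each such spanning tree H, let X_H = 1 if all 5 edges of H are present in G. Then P[X_H = 1] = p^{5} = (5/6)^{5} = 3125/7776.
Summing the indicators: E[X] = Σ_H E[X_H] = 1296 · p^{5} = 1296 · 3125/7776 = 3125/6.
Numerically: E[X] ≈ 520.8.

E[X] = 1296 · (5/6)^{5} = 3125/6 ≈ 520.8.


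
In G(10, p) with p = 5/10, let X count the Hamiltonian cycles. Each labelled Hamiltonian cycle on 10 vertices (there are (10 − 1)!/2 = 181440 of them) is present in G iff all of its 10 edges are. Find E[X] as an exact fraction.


K_10 has (10 − 1)!/2 = 181440 labelled Hamiltonian cycles.
For each such Hamiltonian cycle H, let X_H = 1 if all 10 edges of H are present in G. Then P[X_H = 1] = p^{10} = (1/2)^{10} = 1/1024.
By linearity: E[X] = Σ_H E[X_H] = 181440 · p^{10} = 181440 · 1/1024 = 2835/16.
Numerically: E[X] ≈ 177.188.

E[X] = 181440 · (1/2)^{10} = 2835/16 ≈ 177.188.


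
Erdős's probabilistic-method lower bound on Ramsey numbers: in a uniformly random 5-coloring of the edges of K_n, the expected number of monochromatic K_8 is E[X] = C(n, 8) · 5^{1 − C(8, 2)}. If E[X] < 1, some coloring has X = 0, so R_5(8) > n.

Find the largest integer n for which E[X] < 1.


We need C(n, 8) · 5^{1 − 28} < 1, i.e. C(n, 8) < 5^{28 − 1} = 7450580596923828125.
Check values of n near the boundary:
  n = 861: C(861, 8) = 7250034996615275865; 7250034996615275865 < 7450580596923828125? YES
  n = 862: C(862, 8) = 7317951015318931845; 7317951015318931845 < 7450580596923828125? YES
  n = 863: C(863, 8) = 7386423071602617757; 7386423071602617757 < 7450580596923828125? YES
  n = 864: C(864, 8) = 7455455062926006708; 7455455062926006708 < 7450580596923828125? NO
  n = 865: C(865, 8) = 7525050909487743060; 7525050909487743060 < 7450580596923828125? NO
The largest n with C(n, 8) < 7450580596923828125 is n = 863 (where E[X] = 7386423071602617757/7450580596923828125 ≈ 0.9914). Hence R_5(8) > 863, i.e. R_5(8) ≥ 864.

Largest n = 863; hence R_5(8) > 863.


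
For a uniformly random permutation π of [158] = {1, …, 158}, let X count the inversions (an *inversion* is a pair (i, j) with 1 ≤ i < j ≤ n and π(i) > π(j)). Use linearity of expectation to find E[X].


Write X = Σ X_I over the C(158, 2) = 12403 pairs i < j, with X_I the indicator of one inversion.
There are 12403 indicators.
For each fixed pair i < j, the values π(i) and π(j) are two distinct elements of {1, …, 158} in uniformly random order; by symmetry P[π(i) > π(j)] = 1/2.
By linearity: E[X] = 12403 · (1/2) = C(158, 2) · (1/2) = 12403/2 = 12403/2 ≈ 6201.50000.

E[X] = 12403/2 = 6201.50000.


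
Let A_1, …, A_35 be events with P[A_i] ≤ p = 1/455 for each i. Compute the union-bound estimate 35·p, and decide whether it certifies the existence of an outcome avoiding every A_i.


Union bound: P[∪_{i=1}^{35} A_i] ≤ Σ_i P[A_i] ≤ 35·p = 35·(1/455) = 1/13.
Numerically: 1/13 ≈ 0.0769231.
Is 1/13 < 1? YES.
Since P[∪ A_i] ≤ 1/13 < 1, the complement has P[∩ A_i^c] ≥ 1 − 1/13 = 12/13 > 0, so some outcome avoids every A_i.

35·p = 1/13 ≈ 0.0769231; existence CERTIFIED by the union bound.


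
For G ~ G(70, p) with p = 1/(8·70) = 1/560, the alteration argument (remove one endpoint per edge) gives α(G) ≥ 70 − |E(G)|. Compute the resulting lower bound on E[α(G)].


E[|E(G)|] = C(70, 2)·p = 2415 · (1/560) = 69/16.
E[α(G)] ≥ n − E[|E(G)|] = 70 − 69/16 = 1051/16.
Numerically: ≈ 65.68750.
(This is only a lower bound; the true E[α(G)] may be larger.)

E[α(G)] ≥ 1051/16 ≈ 65.68750.


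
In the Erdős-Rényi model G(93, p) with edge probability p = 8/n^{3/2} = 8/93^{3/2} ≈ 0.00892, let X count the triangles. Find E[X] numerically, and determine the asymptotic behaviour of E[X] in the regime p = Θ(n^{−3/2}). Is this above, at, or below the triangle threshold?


Number of potential triangles: C(93, 3) = 129766.
Each occurs with probability p³ ≈ (0.00892)³ ≈ 7.09736e-07.
By linearity: E[X] = C(93, 3)·p³ ≈ 129766 · 7.09736e-07 ≈ 0.092.
Since α = 3/2 > 1, p = c/n^{3/2} = o(1/n) is below the triangle threshold p ~ 1/n. Asymptotically E[X] ~ (c³/6)·n^{3(1−α)} = (8³/6)·n^{-1.5} → 0, so by Markov's inequality G has no triangles w.h.p.

E[X] ≈ 0.092; in regime p = Θ(1/n^{3/2}) E[X] tends to 0 (below the triangle threshold p ~ 1/n).


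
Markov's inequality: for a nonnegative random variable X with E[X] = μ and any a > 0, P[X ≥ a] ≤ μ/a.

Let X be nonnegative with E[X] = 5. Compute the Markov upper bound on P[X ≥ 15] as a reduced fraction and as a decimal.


μ = E[X] = 5, a = 15.
Markov: P[X ≥ 15] ≤ μ/a = (5)/15 = 1/3.
Numerically: ≈ 0.333333.
(Since a = 15 > μ = 5.000000, the bound 1/3 is < 1 and informative.)

P[X ≥ 15] ≤ 1/3 ≈ 0.333333.


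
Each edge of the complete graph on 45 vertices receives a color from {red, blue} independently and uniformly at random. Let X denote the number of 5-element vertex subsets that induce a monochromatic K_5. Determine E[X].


Let X = Σ_S X_S over the C(45, 5) = 1221759 subsets S of size 5, where X_S = 1 if the K_5 on S is monochromatic.
For a fixed S, the K_5 on S has C(5, 2) = 10 edges. P[all 10 edges red] = (1/2)^10, and likewise for blue, so P[monochromatic] = 2·(1/2)^10 = 2^{1 − 10} = 1/512.
Summing: E[X] = C(45, 5) · 2^{1 − 10} = 1221759 · 1/512 = 1221759/512.
Numerically: E[X] ≈ 2386.248047.

E[X] = C(45,5)·2^(1−C(5,2)) = 1221759/512 ≈ 2386.248047.


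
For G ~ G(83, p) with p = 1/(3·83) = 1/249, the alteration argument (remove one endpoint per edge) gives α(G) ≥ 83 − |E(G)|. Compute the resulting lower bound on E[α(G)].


E[|E(G)|] = C(83, 2)·p = 3403 · (1/249) = 41/3.
E[α(G)] ≥ n − E[|E(G)|] = 83 − 41/3 = 208/3.
Numerically: ≈ 69.333333.
(This is only a lower bound; the true E[α(G)] may be larger.)

E[α(G)] ≥ 208/3 ≈ 69.333333.


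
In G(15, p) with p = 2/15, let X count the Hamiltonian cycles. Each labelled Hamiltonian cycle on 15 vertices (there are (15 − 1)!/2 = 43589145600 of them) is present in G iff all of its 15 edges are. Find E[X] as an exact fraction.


K_15 has (15 − 1)!/2 = 43589145600 labelled Hamiltonian cycles.
For each such Hamiltonian cycle H, let X_H = 1 if all 15 edges of H are present in G. Then P[X_H = 1] = p^{15} = (2/15)^{15} = 32768/437893890380859375.
By linearity of expectation: E[X] = Σ_H E[X_H] = 43589145600 · p^{15} = 43589145600 · 32768/437893890380859375 = 235115905024/72081298828125.
Numerically: E[X] ≈ 0.00326.

E[X] = 43589145600 · (2/15)^{15} = 235115905024/72081298828125 ≈ 0.00326.


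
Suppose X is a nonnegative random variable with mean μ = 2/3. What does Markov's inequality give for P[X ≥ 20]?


μ = E[X] = 2/3, a = 20.
Markov: P[X ≥ 20] ≤ μ/a = (2/3)/20 = 1/30.
Numerically: ≈ 0.033333.
(Since a = 20 > μ = 0.666667, the bound 1/30 is < 1 and informative.)

P[X ≥ 20] ≤ 1/30 ≈ 0.033333.


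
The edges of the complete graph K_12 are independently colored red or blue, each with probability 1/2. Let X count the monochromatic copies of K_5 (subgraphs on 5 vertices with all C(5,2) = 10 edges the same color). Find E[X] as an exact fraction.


Let X = Σ_S X_S over the C(12, 5) = 792 subsets S of size 5, where X_S = 1 if the K_5 on S is monochromatic.
For a fixed S, the K_5 on S has C(5, 2) = 10 edges. P[all 10 edges red] = (1/2)^10, and likewise for blue, so P[monochromatic] = 2·(1/2)^10 = 2^{1 − 10} = 1/512.
By linearity of expectation: E[X] = C(12, 5) · 2^{1 − 10} = 792 · 1/512 = 99/64.
Numerically: E[X] ≈ 1.546875.

E[X] = C(12,5)·2^(1−C(5,2)) = 99/64 ≈ 1.546875.


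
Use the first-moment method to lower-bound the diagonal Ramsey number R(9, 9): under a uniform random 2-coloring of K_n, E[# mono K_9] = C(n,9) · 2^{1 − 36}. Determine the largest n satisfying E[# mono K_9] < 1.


We need C(n, 9) · 2^{1 − 36} < 1, i.e. C(n, 9) < 2^{36 − 1} = 34359738368.
Check values of n near the boundary:
  n = 64: C(64, 9) = 27540584512; 27540584512 < 34359738368? YES
  n = 65: C(65, 9) = 31966749880; 31966749880 < 34359738368? YES
  n = 66: C(66, 9) = 37014131440; 37014131440 < 34359738368? NO
The largest n with C(n, 9) < 34359738368 is n = 65 (where E[X] = 3995843735/4294967296 ≈ 0.9304). Hence R(9, 9) > 65, i.e. R(9, 9) ≥ 66.

Largest n = 65; hence R(9, 9) > 65.


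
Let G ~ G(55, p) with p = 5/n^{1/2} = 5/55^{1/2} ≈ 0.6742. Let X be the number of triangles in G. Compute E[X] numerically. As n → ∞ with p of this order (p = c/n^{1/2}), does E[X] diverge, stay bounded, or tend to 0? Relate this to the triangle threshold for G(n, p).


Number of potential triangles: C(55, 3) = 26235.
Each occurs with probability p³ ≈ (0.6742)³ ≈ 3.0645448e-01.
By linearity: E[X] = C(55, 3)·p³ ≈ 26235 · 3.0645448e-01 ≈ 8039.83336.
Since α = 1/2 < 1, p = c/n^{1/2} ≫ 1/n is above the triangle threshold p ~ 1/n. Asymptotically E[X] ~ (c³/6)·n^{3(1−α)} = (5³/6)·n^{1.5} → ∞; triangles are abundant w.h.p.

E[X] ≈ 8039.83336; in regime p = Θ(1/n^{1/2}) E[X] diverges (above the triangle threshold p ~ 1/n).


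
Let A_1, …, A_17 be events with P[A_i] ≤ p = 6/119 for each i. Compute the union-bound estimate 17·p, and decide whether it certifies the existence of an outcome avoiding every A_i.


Union bound: P[∪_{i=1}^{17} A_i] ≤ Σ_i P[A_i] ≤ 17·p = 17·(6/119) = 6/7.
Numerically: 6/7 ≈ 0.857143.
Is 6/7 < 1? YES.
Since P[∪ A_i] ≤ 6/7 < 1, the complement has P[∩ A_i^c] ≥ 1 − 6/7 = 1/7 > 0, so some outcome avoids every A_i.

17·p = 6/7 ≈ 0.857143; existence CERTIFIED by the union bound.
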